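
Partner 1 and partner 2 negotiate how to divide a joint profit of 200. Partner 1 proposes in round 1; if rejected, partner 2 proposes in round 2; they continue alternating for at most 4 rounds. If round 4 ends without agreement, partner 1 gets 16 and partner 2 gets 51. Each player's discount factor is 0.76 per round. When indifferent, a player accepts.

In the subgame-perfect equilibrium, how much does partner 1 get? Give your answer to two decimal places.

82.75

Round 4 (partner 2 proposes): partner 1 gets 16 if talks fail, so partner 2 offers 16 and keeps 184.
Round 3 (partner 1 proposes): partner 2 can get 184 next round, worth 0.76 × 184 = 139.84 now, so partner 1 offers 139.84, keeping 60.16.
Round 2 (partner 2 proposes): partner 1 can get 60.16 next round, worth 0.76 × 60.16 = 45.7216 now. Partner 2 offers 45.7216 and keeps 200 − 45.7216 = 154.2784.
Round 1 (partner 1 proposes): partner 2 can get 154.2784 next round, worth 0.76 × 154.2784 = 117.251584 now; partner 1 offers that and keeps 82.748416.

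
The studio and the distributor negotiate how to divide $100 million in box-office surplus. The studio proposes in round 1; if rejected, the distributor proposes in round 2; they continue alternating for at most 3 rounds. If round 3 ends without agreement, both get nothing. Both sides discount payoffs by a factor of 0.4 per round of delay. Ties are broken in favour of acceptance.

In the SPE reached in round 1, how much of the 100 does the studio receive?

76

Round 3 (the studio proposes): the distributor will accept anything ≥ 0, so the studio offers 0 and keeps 100.
Round 2 (the distributor proposes): the studio can get 100 next round, worth 0.4 × 100 = 40 now; the distributor offers that and keeps 60.
Round 1 (the studio proposes): the distributor can get 60 next round, worth 0.4 × 60 = 24 now. The studio offers 24 and keeps 100 − 24 = 76.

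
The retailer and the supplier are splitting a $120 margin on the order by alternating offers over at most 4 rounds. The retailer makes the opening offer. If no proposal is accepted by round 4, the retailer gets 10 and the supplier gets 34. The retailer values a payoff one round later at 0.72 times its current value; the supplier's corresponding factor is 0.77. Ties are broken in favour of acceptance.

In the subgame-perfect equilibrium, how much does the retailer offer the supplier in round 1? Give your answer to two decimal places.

Round 4 (the supplier proposes): the retailer gets 10 if talks fail, so the supplier offers 10 and keeps 110.
Round 3 (the retailer proposes): the supplier can get 110 next round, worth 0.77 × 110 = 84.7 now, so the retailer offers 84.7, keeping 35.3.
Round 2 (the supplier proposes): the retailer can get 35.3 next round, worth 0.72 × 35.3 = 25.416 now. The supplier offers 25.416 and keeps 120 − 25.416 = 94.584.
Round 1 (the retailer proposes): the supplier can get 94.584 next round, worth 0.77 × 94.584 = 72.82968 now; the retailer offers that and keeps 47.17032.

72.83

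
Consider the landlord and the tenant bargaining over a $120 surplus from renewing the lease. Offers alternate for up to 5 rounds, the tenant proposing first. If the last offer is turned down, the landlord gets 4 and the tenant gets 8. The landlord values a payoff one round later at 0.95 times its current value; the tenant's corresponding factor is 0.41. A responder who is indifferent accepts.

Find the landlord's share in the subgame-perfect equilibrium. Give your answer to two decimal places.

Round 5 (the tenant proposes): the landlord gets 4 if talks fail, so the tenant offers 4 and keeps 116.
Round 4 (the landlord proposes): the tenant can get 116 next round, worth 0.41 × 116 = 47.56 now; the landlord offers that and keeps 72.44.
Round 3 (the tenant proposes): the landlord can get 72.44 next round, worth 0.95 × 72.44 = 68.818 now. The tenant offers 68.818 and keeps 120 − 68.818 = 51.182.
Round 2 (the landlord proposes): the tenant can get 51.182 next round, worth 0.41 × 51.182 = 20.98462 now, so the landlord offers 20.98462, keeping 99.01538.
Round 1 (the tenant proposes): the landlord can get 99.01538 next round, worth 0.95 × 99.01538 = 94.064611 now; the tenant offers that and keeps 25.935389.

94.06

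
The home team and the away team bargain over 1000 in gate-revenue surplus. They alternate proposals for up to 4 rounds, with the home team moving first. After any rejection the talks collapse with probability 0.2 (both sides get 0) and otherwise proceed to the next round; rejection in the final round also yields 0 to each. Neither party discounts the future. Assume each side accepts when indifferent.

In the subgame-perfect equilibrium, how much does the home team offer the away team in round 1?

672

Round 4 (the away team proposes): the home team will accept anything ≥ 0, so the away team offers 0 and keeps 1000.
Round 3 (the home team proposes): rejecting gives the away team an expected 0.8 × 1000 = 800; the home team offers that and keeps 200.
Round 2 (the away team proposes): rejecting gives the home team an expected 0.8 × 200 = 160. The away team offers 160 and keeps 1000 − 160 = 840.
Round 1 (the home team proposes): rejecting gives the away team an expected 0.8 × 840 = 672, so the home team offers 672, keeping 328.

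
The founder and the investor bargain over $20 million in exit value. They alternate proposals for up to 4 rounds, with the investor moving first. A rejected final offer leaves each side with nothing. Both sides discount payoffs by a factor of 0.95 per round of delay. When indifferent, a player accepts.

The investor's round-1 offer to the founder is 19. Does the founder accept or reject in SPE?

Work out the founder's continuation value if the offer is rejected.
Round 4 (the founder proposes): rejection yields 0 for the investor; the founder offers 0 and keeps 20.
Round 3 (the investor proposes): the founder can get 20 next round, worth 0.95 × 20 = 19 now; the investor offers that and keeps 1.
Round 2 (the founder proposes): the investor can get 1 next round, worth 0.95 × 1 = 0.95 now, so the founder offers 0.95, keeping 19.05.
So by rejecting in round 1, the founder gets 19.05 next round, worth 0.95 × 19.05 = 18.0975 now.
Offer 19 ≥ 18.0975, so the founder accepts.

Accept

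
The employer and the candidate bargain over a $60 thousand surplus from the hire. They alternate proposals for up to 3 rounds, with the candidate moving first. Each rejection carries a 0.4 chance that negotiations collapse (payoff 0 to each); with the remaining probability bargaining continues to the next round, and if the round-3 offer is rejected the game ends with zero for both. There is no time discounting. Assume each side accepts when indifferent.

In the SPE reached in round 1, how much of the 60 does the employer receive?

14.4

By backward induction:
Round 3 (the candidate proposes): rejection yields 0 for the employer; the candidate offers 0 and keeps 60.
Round 2 (the employer proposes): rejecting gives the candidate an expected 0.6 × 60 = 36, so the employer offers 36, keeping 24.
Round 1 (the candidate proposes): rejecting gives the employer an expected 0.6 × 24 = 14.4; the candidate offers that and keeps 45.6.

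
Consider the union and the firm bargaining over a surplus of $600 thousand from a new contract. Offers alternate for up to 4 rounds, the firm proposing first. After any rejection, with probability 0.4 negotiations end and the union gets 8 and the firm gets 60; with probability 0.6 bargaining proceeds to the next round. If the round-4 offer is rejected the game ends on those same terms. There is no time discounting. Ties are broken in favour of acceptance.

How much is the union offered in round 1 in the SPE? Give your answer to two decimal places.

250.59

By backward induction:
Round 4 (the union proposes): the firm gets 60 if talks fail, so the union offers 60 and keeps 540.
Round 3 (the firm proposes): rejecting gives the union an expected 0.6 × 540 + 0.4 × 8 = 327.2; the firm offers that and keeps 272.8.
Round 2 (the union proposes): rejecting gives the firm an expected 0.6 × 272.8 + 0.4 × 60 = 187.68. The union offers 187.68 and keeps 600 − 187.68 = 412.32.
Round 1 (the firm proposes): rejecting gives the union an expected 0.6 × 412.32 + 0.4 × 8 = 250.592. The firm offers 250.592 and keeps 600 − 250.592 = 349.408.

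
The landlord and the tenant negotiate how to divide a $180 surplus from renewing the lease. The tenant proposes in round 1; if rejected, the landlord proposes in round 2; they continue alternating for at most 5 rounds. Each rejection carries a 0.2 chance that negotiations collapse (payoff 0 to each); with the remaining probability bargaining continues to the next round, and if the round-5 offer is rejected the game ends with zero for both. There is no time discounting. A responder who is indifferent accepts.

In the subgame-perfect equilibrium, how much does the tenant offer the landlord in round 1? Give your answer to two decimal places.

By backward induction:
Round 5 (the tenant proposes): the landlord will accept anything ≥ 0, so the tenant offers 0 and keeps 180.
Round 4 (the landlord proposes): rejecting gives the tenant an expected 0.8 × 180 = 144. The landlord offers 144 and keeps 180 − 144 = 36.
Round 3 (the tenant proposes): rejecting gives the landlord an expected 0.8 × 36 = 28.8. The tenant offers 28.8 and keeps 180 − 28.8 = 151.2.
Round 2 (the landlord proposes): rejecting gives the tenant an expected 0.8 × 151.2 = 120.96; the landlord offers that and keeps 59.04.
Round 1 (the tenant proposes): rejecting gives the landlord an expected 0.8 × 59.04 = 47.232; the tenant offers that and keeps 132.768.

47.23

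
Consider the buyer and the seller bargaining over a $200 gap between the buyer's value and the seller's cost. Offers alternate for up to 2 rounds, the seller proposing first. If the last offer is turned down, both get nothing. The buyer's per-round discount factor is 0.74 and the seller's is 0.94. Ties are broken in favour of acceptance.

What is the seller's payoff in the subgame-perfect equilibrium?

52

Round 2 (the buyer proposes): the seller will accept anything ≥ 0, so the buyer offers 0 and keeps 200.
Round 1 (the seller proposes): the buyer can get 200 next round, worth 0.74 × 200 = 148 now. The seller offers 148 and keeps 200 − 148 = 52.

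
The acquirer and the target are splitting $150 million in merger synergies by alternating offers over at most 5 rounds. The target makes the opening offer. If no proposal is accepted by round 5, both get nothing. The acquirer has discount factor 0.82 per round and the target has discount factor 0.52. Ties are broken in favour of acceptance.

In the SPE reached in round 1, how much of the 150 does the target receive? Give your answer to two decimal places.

Round 5 (the target proposes): the acquirer will accept anything ≥ 0, so the target offers 0 and keeps 150.
Round 4 (the acquirer proposes): the target can get 150 next round, worth 0.52 × 150 = 78 now, so the acquirer offers 78, keeping 72.
Round 3 (the target proposes): the acquirer can get 72 next round, worth 0.82 × 72 = 59.04 now. The target offers 59.04 and keeps 150 − 59.04 = 90.96.
Round 2 (the acquirer proposes): the target can get 90.96 next round, worth 0.52 × 90.96 = 47.2992 now; the acquirer offers that and keeps 102.7008.
Round 1 (the target proposes): the acquirer can get 102.7008 next round, worth 0.82 × 102.7008 = 84.214656 now; the target offers that and keeps 65.785344.

65.79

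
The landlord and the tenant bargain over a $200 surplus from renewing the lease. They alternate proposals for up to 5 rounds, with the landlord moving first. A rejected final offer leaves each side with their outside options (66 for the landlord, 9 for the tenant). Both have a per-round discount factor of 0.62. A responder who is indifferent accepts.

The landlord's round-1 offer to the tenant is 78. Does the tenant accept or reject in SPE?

Accept

Round 5 (the landlord proposes): the tenant gets 9 if talks fail, so the landlord offers 9 and keeps 191.
Round 4 (the tenant proposes): the landlord can get 191 next round, worth 0.62 × 191 = 118.42 now; the tenant offers that and keeps 81.58.
Round 3 (the landlord proposes): the tenant can get 81.58 next round, worth 0.62 × 81.58 = 50.5796 now; the landlord offers that and keeps 149.4204.
Round 2 (the tenant proposes): the landlord can get 149.4204 next round, worth 0.62 × 149.4204 = 92.640648 now, so the tenant offers 92.640648, keeping 107.359352.
So by rejecting in round 1, the tenant gets 107.359352 next round, worth 0.62 × 107.359352 = 66.56279824 now.
Offer 78 ≥ 66.56279824, so the tenant accepts.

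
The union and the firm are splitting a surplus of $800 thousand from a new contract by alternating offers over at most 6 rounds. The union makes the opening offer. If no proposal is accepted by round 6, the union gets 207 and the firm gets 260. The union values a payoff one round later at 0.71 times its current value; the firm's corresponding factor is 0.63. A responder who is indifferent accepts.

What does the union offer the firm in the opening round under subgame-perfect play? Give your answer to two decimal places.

286.28

Solve by backward induction from round 6.
Round 6 (the firm proposes): the union gets 207 if talks fail, so the firm offers 207 and keeps 593.
Round 5 (the union proposes): the firm can get 593 next round, worth 0.63 × 593 = 373.59 now; the union offers that and keeps 426.41.
Round 4 (the firm proposes): the union can get 426.41 next round, worth 0.71 × 426.41 = 302.7511 now, so the firm offers 302.7511, keeping 497.2489.
Round 3 (the union proposes): the firm can get 497.2489 next round, worth 0.63 × 497.2489 = 313.266807 now. The union offers 313.266807 and keeps 800 − 313.266807 = 486.733193.
Round 2 (the firm proposes): the union can get 486.733193 next round, worth 0.71 × 486.733193 = 345.58056703 now, so the firm offers 345.58056703, keeping 454.41943297.
Round 1 (the union proposes): the firm can get 454.41943297 next round, worth 0.63 × 454.41943297 = 286.2842427711 now; the union offers that and keeps 513.7157572289.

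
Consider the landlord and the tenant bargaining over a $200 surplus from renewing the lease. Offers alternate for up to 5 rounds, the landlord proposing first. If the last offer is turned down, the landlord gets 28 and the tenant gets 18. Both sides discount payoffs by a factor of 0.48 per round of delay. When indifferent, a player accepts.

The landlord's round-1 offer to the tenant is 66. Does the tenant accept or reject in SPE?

Round 5 (the landlord proposes): the tenant gets 18 if talks fail, so the landlord offers 18 and keeps 182.
Round 4 (the tenant proposes): the landlord can get 182 next round, worth 0.48 × 182 = 87.36 now; the tenant offers that and keeps 112.64.
Round 3 (the landlord proposes): the tenant can get 112.64 next round, worth 0.48 × 112.64 = 54.0672 now. The landlord offers 54.0672 and keeps 200 − 54.0672 = 145.9328.
Round 2 (the tenant proposes): the landlord can get 145.9328 next round, worth 0.48 × 145.9328 = 70.047744 now, so the tenant offers 70.047744, keeping 129.952256.
So by rejecting in round 1, the tenant gets 129.952256 next round, worth 0.48 × 129.952256 = 62.37708288 now.
Offer 66 ≥ 62.37708288, so the tenant accepts.

Accept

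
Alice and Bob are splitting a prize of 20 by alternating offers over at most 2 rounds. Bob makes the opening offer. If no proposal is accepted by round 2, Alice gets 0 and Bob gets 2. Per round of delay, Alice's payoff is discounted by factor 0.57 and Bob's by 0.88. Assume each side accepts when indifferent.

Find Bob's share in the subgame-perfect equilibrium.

9.74

Round 2 (Alice proposes): Bob gets 2 if talks fail, so Alice offers 2 and keeps 18.
Round 1 (Bob proposes): Alice can get 18 next round, worth 0.57 × 18 = 10.26 now, so Bob offers 10.26, keeping 9.74.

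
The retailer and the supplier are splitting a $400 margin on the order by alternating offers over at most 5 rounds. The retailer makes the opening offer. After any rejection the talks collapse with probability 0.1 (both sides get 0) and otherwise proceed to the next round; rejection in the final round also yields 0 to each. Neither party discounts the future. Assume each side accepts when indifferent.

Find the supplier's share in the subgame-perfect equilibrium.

Round 5 (the retailer proposes): rejection yields 0 for the supplier; the retailer offers 0 and keeps 400.
Round 4 (the supplier proposes): rejecting gives the retailer an expected 0.9 × 400 = 360; the supplier offers that and keeps 40.
Round 3 (the retailer proposes): rejecting gives the supplier an expected 0.9 × 40 = 36, so the retailer offers 36, keeping 364.
Round 2 (the supplier proposes): rejecting gives the retailer an expected 0.9 × 364 = 327.6. The supplier offers 327.6 and keeps 400 − 327.6 = 72.4.
Round 1 (the retailer proposes): rejecting gives the supplier an expected 0.9 × 72.4 = 65.16. The retailer offers 65.16 and keeps 400 − 65.16 = 334.84.

65.16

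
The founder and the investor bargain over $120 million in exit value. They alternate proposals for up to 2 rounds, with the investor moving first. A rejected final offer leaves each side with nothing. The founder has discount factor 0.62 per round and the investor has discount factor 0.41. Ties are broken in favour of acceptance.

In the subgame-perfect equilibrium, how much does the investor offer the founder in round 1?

Round 2 (the founder proposes): the investor will accept anything ≥ 0, so the founder offers 0 and keeps 120.
Round 1 (the investor proposes): the founder can get 120 next round, worth 0.62 × 120 = 74.4 now. The investor offers 74.4 and keeps 120 − 74.4 = 45.6.

74.4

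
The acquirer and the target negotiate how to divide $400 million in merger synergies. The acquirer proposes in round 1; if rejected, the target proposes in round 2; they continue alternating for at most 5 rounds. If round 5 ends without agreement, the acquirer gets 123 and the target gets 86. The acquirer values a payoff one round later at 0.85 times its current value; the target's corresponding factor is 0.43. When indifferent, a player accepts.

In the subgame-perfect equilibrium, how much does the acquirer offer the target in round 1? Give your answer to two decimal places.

46.72

Round 5 (the acquirer proposes): the target gets 86 if talks fail, so the acquirer offers 86 and keeps 314.
Round 4 (the target proposes): the acquirer can get 314 next round, worth 0.85 × 314 = 266.9 now; the target offers that and keeps 133.1.
Round 3 (the acquirer proposes): the target can get 133.1 next round, worth 0.43 × 133.1 = 57.233 now, so the acquirer offers 57.233, keeping 342.767.
Round 2 (the target proposes): the acquirer can get 342.767 next round, worth 0.85 × 342.767 = 291.35195 now; the target offers that and keeps 108.64805.
Round 1 (the acquirer proposes): the target can get 108.64805 next round, worth 0.43 × 108.64805 = 46.7186615 now, so the acquirer offers 46.7186615, keeping 353.2813385.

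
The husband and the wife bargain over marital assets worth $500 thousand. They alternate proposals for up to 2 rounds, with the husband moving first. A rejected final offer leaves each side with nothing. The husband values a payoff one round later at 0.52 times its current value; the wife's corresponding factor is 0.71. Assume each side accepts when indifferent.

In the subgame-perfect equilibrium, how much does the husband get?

Round 2 (the wife proposes): the husband will accept anything ≥ 0, so the wife offers 0 and keeps 500.
Round 1 (the husband proposes): the wife can get 500 next round, worth 0.71 × 500 = 355 now. The husband offers 355 and keeps 500 − 355 = 145.

145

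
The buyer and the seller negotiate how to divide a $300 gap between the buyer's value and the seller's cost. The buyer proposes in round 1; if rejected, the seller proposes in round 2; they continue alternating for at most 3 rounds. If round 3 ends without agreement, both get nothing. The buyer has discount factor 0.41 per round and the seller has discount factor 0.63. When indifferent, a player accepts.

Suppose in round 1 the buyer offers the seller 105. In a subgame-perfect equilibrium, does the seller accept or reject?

Reject

Round 3 (the buyer proposes): the seller will accept anything ≥ 0, so the buyer offers 0 and keeps 300.
Round 2 (the seller proposes): the buyer can get 300 next round, worth 0.41 × 300 = 123 now; the seller offers that and keeps 177.
So by rejecting in round 1, the seller gets 177 next round, worth 0.63 × 177 = 111.51 now.
Offer 105 < 111.51, so the seller rejects.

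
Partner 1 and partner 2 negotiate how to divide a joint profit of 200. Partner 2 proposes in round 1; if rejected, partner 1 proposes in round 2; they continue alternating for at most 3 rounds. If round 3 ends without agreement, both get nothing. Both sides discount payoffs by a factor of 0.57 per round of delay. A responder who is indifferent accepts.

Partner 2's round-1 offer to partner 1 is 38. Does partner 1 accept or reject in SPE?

Reject

Round 3 (partner 2 proposes): rejection yields 0 for partner 1; partner 2 offers 0 and keeps 200.
Round 2 (partner 1 proposes): partner 2 can get 200 next round, worth 0.57 × 200 = 114 now, so partner 1 offers 114, keeping 86.
So by rejecting in round 1, partner 1 gets 86 next round, worth 0.57 × 86 = 49.02 now.
Offer 38 < 49.02, so partner 1 rejects.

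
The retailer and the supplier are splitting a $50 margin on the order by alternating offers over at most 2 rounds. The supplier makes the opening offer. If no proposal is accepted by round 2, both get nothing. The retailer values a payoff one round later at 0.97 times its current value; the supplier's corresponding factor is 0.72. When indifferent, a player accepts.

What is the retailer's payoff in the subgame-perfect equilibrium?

Round 2 (the retailer proposes): the supplier will accept anything ≥ 0, so the retailer offers 0 and keeps 50.
Round 1 (the supplier proposes): the retailer can get 50 next round, worth 0.97 × 50 = 48.5 now, so the supplier offers 48.5, keeping 1.5.

48.5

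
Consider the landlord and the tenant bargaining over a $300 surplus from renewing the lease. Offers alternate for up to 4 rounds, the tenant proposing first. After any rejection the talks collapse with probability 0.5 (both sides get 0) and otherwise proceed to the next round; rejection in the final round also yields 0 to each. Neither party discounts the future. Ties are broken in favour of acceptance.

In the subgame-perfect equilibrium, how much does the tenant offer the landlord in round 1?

Round 4 (the landlord proposes): rejection yields 0 for the tenant; the landlord offers 0 and keeps 300.
Round 3 (the tenant proposes): rejecting gives the landlord an expected 0.5 × 300 = 150, so the tenant offers 150, keeping 150.
Round 2 (the landlord proposes): rejecting gives the tenant an expected 0.5 × 150 = 75. The landlord offers 75 and keeps 300 − 75 = 225.
Round 1 (the tenant proposes): rejecting gives the landlord an expected 0.5 × 225 = 112.5. The tenant offers 112.5 and keeps 300 − 112.5 = 187.5.

112.5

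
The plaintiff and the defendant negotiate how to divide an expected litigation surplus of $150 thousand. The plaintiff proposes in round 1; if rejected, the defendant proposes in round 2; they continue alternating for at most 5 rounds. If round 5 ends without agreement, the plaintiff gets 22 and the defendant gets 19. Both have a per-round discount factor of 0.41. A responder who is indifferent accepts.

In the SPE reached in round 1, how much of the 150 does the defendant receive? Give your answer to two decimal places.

By backward induction:
Round 5 (the plaintiff proposes): the defendant gets 19 if talks fail, so the plaintiff offers 19 and keeps 131.
Round 4 (the defendant proposes): the plaintiff can get 131 next round, worth 0.41 × 131 = 53.71 now. The defendant offers 53.71 and keeps 150 − 53.71 = 96.29.
Round 3 (the plaintiff proposes): the defendant can get 96.29 next round, worth 0.41 × 96.29 = 39.4789 now. The plaintiff offers 39.4789 and keeps 150 − 39.4789 = 110.5211.
Round 2 (the defendant proposes): the plaintiff can get 110.5211 next round, worth 0.41 × 110.5211 = 45.313651 now, so the defendant offers 45.313651, keeping 104.686349.
Round 1 (the plaintiff proposes): the defendant can get 104.686349 next round, worth 0.41 × 104.686349 = 42.92140309 now. The plaintiff offers 42.92140309 and keeps 150 − 42.92140309 = 107.07859691.

42.92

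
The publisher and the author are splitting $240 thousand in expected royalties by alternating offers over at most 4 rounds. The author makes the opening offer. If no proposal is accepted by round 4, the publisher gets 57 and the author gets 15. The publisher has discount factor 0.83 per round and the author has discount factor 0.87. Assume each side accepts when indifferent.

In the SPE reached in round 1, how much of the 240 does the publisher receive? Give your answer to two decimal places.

Round 4 (the publisher proposes): the author gets 15 if talks fail, so the publisher offers 15 and keeps 225.
Round 3 (the author proposes): the publisher can get 225 next round, worth 0.83 × 225 = 186.75 now, so the author offers 186.75, keeping 53.25.
Round 2 (the publisher proposes): the author can get 53.25 next round, worth 0.87 × 53.25 = 46.3275 now; the publisher offers that and keeps 193.6725.
Round 1 (the author proposes): the publisher can get 193.6725 next round, worth 0.83 × 193.6725 = 160.748175 now; the author offers that and keeps 79.251825.

160.75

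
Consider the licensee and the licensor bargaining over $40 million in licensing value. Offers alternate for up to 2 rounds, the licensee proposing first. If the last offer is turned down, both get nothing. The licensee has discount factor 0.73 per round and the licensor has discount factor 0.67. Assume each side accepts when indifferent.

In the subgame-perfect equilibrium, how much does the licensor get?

Round 2 (the licensor proposes): the licensee will accept anything ≥ 0, so the licensor offers 0 and keeps 40.
Round 1 (the licensee proposes): the licensor can get 40 next round, worth 0.67 × 40 = 26.8 now, so the licensee offers 26.8, keeping 13.2.

26.8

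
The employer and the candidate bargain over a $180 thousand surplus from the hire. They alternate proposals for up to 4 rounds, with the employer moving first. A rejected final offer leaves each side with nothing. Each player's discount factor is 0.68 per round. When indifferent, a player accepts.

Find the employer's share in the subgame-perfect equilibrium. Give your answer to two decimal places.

84.23

Work backward from the last round.
Round 4 (the candidate proposes): rejection yields 0 for the employer; the candidate offers 0 and keeps 180.
Round 3 (the employer proposes): the candidate can get 180 next round, worth 0.68 × 180 = 122.4 now, so the employer offers 122.4, keeping 57.6.
Round 2 (the candidate proposes): the employer can get 57.6 next round, worth 0.68 × 57.6 = 39.168 now, so the candidate offers 39.168, keeping 140.832.
Round 1 (the employer proposes): the candidate can get 140.832 next round, worth 0.68 × 140.832 = 95.76576 now, so the employer offers 95.76576, keeping 84.23424.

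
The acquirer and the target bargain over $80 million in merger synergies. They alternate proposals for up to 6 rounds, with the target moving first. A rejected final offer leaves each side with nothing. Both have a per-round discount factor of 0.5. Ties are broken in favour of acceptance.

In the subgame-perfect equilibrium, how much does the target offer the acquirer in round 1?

27.5

Work backward from the last round.
Round 6 (the acquirer proposes): the target will accept anything ≥ 0, so the acquirer offers 0 and keeps 80.
Round 5 (the target proposes): the acquirer can get 80 next round, worth 0.5 × 80 = 40 now, so the target offers 40, keeping 40.
Round 4 (the acquirer proposes): the target can get 40 next round, worth 0.5 × 40 = 20 now. The acquirer offers 20 and keeps 80 − 20 = 60.
Round 3 (the target proposes): the acquirer can get 60 next round, worth 0.5 × 60 = 30 now; the target offers that and keeps 50.
Round 2 (the acquirer proposes): the target can get 50 next round, worth 0.5 × 50 = 25 now. The acquirer offers 25 and keeps 80 − 25 = 55.
Round 1 (the target proposes): the acquirer can get 55 next round, worth 0.5 × 55 = 27.5 now. The target offers 27.5 and keeps 80 − 27.5 = 52.5.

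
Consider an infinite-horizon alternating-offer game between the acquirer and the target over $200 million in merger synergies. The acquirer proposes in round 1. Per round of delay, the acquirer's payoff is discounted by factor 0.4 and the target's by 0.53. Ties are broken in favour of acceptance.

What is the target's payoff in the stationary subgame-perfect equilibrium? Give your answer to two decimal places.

80.71

Let x be the acquirer's share when the acquirer proposes and y be the target's share when the target proposes.
The target accepts iff offered ≥ 0.53·y, so x = 200 − 0.53y. Symmetrically y = 200 − 0.4x.
Substituting: x = 200 − 0.53(200 − 0.4x), giving x(1 − 0.4·0.53) = 200(1 − 0.53).
So x = 200 × 0.47 / 0.788 ≈ 119.2893, and the target receives 200 − x ≈ 80.7107.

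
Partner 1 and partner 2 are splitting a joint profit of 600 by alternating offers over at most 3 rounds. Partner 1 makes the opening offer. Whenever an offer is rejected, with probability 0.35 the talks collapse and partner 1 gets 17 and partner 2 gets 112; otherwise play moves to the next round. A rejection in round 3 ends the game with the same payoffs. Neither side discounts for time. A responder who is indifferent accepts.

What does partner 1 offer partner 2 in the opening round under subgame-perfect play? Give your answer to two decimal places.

By backward induction:
Round 3 (partner 1 proposes): partner 2 gets 112 if talks fail, so partner 1 offers 112 and keeps 488.
Round 2 (partner 2 proposes): rejecting gives partner 1 an expected 0.65 × 488 + 0.35 × 17 = 323.15; partner 2 offers that and keeps 276.85.
Round 1 (partner 1 proposes): rejecting gives partner 2 an expected 0.65 × 276.85 + 0.35 × 112 = 219.1525; partner 1 offers that and keeps 380.8475.

219.15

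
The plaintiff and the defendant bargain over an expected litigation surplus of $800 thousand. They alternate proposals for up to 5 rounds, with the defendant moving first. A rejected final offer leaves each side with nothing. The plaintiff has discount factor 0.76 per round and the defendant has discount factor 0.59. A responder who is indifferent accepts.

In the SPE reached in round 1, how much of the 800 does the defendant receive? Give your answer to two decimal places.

438.94

Solve by backward induction from round 5.
Round 5 (the defendant proposes): rejection yields 0 for the plaintiff; the defendant offers 0 and keeps 800.
Round 4 (the plaintiff proposes): the defendant can get 800 next round, worth 0.59 × 800 = 472 now; the plaintiff offers that and keeps 328.
Round 3 (the defendant proposes): the plaintiff can get 328 next round, worth 0.76 × 328 = 249.28 now. The defendant offers 249.28 and keeps 800 − 249.28 = 550.72.
Round 2 (the plaintiff proposes): the defendant can get 550.72 next round, worth 0.59 × 550.72 = 324.9248 now, so the plaintiff offers 324.9248, keeping 475.0752.
Round 1 (the defendant proposes): the plaintiff can get 475.0752 next round, worth 0.76 × 475.0752 = 361.057152 now, so the defendant offers 361.057152, keeping 438.942848.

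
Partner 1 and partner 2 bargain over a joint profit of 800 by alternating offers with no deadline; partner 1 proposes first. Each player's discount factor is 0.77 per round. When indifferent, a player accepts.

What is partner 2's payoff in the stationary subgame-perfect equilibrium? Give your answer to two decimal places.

348.02

Let x be partner 1's share when partner 1 proposes and y be partner 2's share when partner 2 proposes.
Partner 2 accepts iff offered ≥ 0.77·y, so x = 800 − 0.77y. Symmetrically y = 800 − 0.77x.
Substituting: x = 800 − 0.77(800 − 0.77x), giving x(1 − 0.77·0.77) = 800(1 − 0.77).
So x = 800 × 0.23 / 0.4071 ≈ 451.9774, and partner 2 receives 800 − x ≈ 348.0226.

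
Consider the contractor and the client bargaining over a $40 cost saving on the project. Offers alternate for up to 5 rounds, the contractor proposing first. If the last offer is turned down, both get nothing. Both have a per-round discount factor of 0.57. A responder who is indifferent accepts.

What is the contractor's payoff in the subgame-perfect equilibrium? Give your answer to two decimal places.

Work backward from the last round.
Round 5 (the contractor proposes): rejection yields 0 for the client; the contractor offers 0 and keeps 40.
Round 4 (the client proposes): the contractor can get 40 next round, worth 0.57 × 40 = 22.8 now. The client offers 22.8 and keeps 40 − 22.8 = 17.2.
Round 3 (the contractor proposes): the client can get 17.2 next round, worth 0.57 × 17.2 = 9.804 now, so the contractor offers 9.804, keeping 30.196.
Round 2 (the client proposes): the contractor can get 30.196 next round, worth 0.57 × 30.196 = 17.21172 now. The client offers 17.21172 and keeps 40 − 17.21172 = 22.78828.
Round 1 (the contractor proposes): the client can get 22.78828 next round, worth 0.57 × 22.78828 = 12.9893196 now; the contractor offers that and keeps 27.0106804.

27.01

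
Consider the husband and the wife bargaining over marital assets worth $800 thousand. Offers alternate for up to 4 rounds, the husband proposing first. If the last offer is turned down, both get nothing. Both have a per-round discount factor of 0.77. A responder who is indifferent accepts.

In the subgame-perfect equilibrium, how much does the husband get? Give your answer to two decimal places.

293.09

By backward induction:
Round 4 (the wife proposes): rejection yields 0 for the husband; the wife offers 0 and keeps 800.
Round 3 (the husband proposes): the wife can get 800 next round, worth 0.77 × 800 = 616 now. The husband offers 616 and keeps 800 − 616 = 184.
Round 2 (the wife proposes): the husband can get 184 next round, worth 0.77 × 184 = 141.68 now; the wife offers that and keeps 658.32.
Round 1 (the husband proposes): the wife can get 658.32 next round, worth 0.77 × 658.32 = 506.9064 now, so the husband offers 506.9064, keeping 293.0936.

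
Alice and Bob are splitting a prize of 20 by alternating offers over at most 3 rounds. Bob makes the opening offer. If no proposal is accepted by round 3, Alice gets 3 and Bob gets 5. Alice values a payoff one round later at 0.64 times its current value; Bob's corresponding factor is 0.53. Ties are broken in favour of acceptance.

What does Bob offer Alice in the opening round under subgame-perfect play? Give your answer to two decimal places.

7.03

Round 3 (Bob proposes): Alice gets 3 if talks fail, so Bob offers 3 and keeps 17.
Round 2 (Alice proposes): Bob can get 17 next round, worth 0.53 × 17 = 9.01 now, so Alice offers 9.01, keeping 10.99.
Round 1 (Bob proposes): Alice can get 10.99 next round, worth 0.64 × 10.99 = 7.0336 now. Bob offers 7.0336 and keeps 20 − 7.0336 = 12.9664.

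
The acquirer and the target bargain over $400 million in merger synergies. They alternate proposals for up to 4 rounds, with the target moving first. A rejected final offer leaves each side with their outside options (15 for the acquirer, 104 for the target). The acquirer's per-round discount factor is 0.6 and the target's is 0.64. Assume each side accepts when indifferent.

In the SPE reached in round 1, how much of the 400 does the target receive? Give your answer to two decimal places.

245.40

By backward induction:
Round 4 (the acquirer proposes): the target gets 104 if talks fail, so the acquirer offers 104 and keeps 296.
Round 3 (the target proposes): the acquirer can get 296 next round, worth 0.6 × 296 = 177.6 now. The target offers 177.6 and keeps 400 − 177.6 = 222.4.
Round 2 (the acquirer proposes): the target can get 222.4 next round, worth 0.64 × 222.4 = 142.336 now; the acquirer offers that and keeps 257.664.
Round 1 (the target proposes): the acquirer can get 257.664 next round, worth 0.6 × 257.664 = 154.5984 now. The target offers 154.5984 and keeps 400 − 154.5984 = 245.4016.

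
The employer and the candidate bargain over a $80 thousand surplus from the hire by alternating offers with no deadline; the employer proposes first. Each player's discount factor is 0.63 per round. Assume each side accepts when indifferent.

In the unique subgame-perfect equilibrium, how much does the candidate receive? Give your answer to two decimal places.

Let x be the employer's share when the employer proposes and y be the candidate's share when the candidate proposes.
The candidate accepts iff offered ≥ 0.63·y, so x = 80 − 0.63y. Symmetrically y = 80 − 0.63x.
Substituting: x = 80 − 0.63(80 − 0.63x), giving x(1 − 0.63·0.63) = 80(1 − 0.63).
So x = 80 × 0.37 / 0.6031 ≈ 49.0798, and the candidate receives 80 − x ≈ 30.9202.

30.92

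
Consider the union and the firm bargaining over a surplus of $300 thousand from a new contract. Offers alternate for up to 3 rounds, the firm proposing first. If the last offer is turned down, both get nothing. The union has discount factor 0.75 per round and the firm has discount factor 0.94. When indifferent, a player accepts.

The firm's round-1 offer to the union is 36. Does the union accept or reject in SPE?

Round 3 (the firm proposes): rejection yields 0 for the union; the firm offers 0 and keeps 300.
Round 2 (the union proposes): the firm can get 300 next round, worth 0.94 × 300 = 282 now; the union offers that and keeps 18.
So by rejecting in round 1, the union gets 18 next round, worth 0.75 × 18 = 13.5 now.
Offer 36 ≥ 13.5, so the union accepts.

Accept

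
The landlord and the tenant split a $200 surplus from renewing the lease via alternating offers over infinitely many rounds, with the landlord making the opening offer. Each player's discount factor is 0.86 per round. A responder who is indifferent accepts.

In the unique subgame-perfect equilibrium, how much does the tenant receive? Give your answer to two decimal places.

When the landlord proposes, the tenant accepts any offer worth at least 0.86 times what the tenant would get by proposing next round; and vice versa.
This gives x = 200 − 0.86y and y = 200 − 0.86x, where x and y are each side's share when it proposes.
Hence (1 − 0.86·0.86)x = 200(1 − 0.86), i.e. 0.2604·x = 28.
x ≈ 107.5269; the tenant's share is 200 − x ≈ 92.4731.

92.47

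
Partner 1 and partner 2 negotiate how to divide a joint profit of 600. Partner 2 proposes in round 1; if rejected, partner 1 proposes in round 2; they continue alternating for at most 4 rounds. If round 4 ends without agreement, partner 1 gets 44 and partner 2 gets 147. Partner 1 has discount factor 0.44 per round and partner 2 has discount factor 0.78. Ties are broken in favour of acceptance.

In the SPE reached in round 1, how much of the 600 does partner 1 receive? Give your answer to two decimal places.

126.49

Round 4 (partner 1 proposes): partner 2 gets 147 if talks fail, so partner 1 offers 147 and keeps 453.
Round 3 (partner 2 proposes): partner 1 can get 453 next round, worth 0.44 × 453 = 199.32 now, so partner 2 offers 199.32, keeping 400.68.
Round 2 (partner 1 proposes): partner 2 can get 400.68 next round, worth 0.78 × 400.68 = 312.5304 now; partner 1 offers that and keeps 287.4696.
Round 1 (partner 2 proposes): partner 1 can get 287.4696 next round, worth 0.44 × 287.4696 = 126.486624 now, so partner 2 offers 126.486624, keeping 473.513376.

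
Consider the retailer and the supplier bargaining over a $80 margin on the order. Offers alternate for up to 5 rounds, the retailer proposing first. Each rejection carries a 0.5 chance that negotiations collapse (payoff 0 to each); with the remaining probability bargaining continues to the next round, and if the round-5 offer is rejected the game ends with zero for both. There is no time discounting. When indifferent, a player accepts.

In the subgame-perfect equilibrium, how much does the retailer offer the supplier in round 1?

By backward induction:
Round 5 (the retailer proposes): the supplier will accept anything ≥ 0, so the retailer offers 0 and keeps 80.
Round 4 (the supplier proposes): rejecting gives the retailer an expected 0.5 × 80 = 40; the supplier offers that and keeps 40.
Round 3 (the retailer proposes): rejecting gives the supplier an expected 0.5 × 40 = 20. The retailer offers 20 and keeps 80 − 20 = 60.
Round 2 (the supplier proposes): rejecting gives the retailer an expected 0.5 × 60 = 30; the supplier offers that and keeps 50.
Round 1 (the retailer proposes): rejecting gives the supplier an expected 0.5 × 50 = 25, so the retailer offers 25, keeping 55.

25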